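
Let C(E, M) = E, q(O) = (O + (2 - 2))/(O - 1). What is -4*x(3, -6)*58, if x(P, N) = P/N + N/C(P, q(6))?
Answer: 580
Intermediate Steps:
q(O) = O/(-1 + O) (q(O) = (O + 0)/(-1 + O) = O/(-1 + O))
x(P, N) = N/P + P/N (x(P, N) = P/N + N/P = N/P + P/N)
-4*x(3, -6)*58 = -4*(-6/3 + 3/(-6))*58 = -4*(-6*⅓ + 3*(-⅙))*58 = -4*(-2 - ½)*58 = -4*(-5/2)*58 = 10*58 = 580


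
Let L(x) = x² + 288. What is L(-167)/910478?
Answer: 28177/910478 ≈ 0.030947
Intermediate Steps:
L(x) = 288 + x²
L(-167)/910478 = (288 + (-167)²)/910478 = (288 + 27889)*(1/910478) = 28177*(1/910478) = 28177/910478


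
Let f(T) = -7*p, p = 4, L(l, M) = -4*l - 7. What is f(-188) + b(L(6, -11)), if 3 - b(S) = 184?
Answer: -209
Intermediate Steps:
L(l, M) = -7 - 4*l
b(S) = -181 (b(S) = 3 - 1*184 = 3 - 184 = -181)
f(T) = -28 (f(T) = -7*4 = -28)
f(-188) + b(L(6, -11)) = -28 - 181 = -209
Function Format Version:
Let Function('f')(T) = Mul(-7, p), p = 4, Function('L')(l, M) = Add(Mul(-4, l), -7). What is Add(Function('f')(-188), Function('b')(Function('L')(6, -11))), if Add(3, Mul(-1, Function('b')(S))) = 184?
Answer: -209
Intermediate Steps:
Function('L')(l, M) = Add(-7, Mul(-4, l))
Function('b')(S) = -181 (Function('b')(S) = Add(3, Mul(-1, 184)) = Add(3, -184) = -181)
Function('f')(T) = -28 (Function('f')(T) = Mul(-7, 4) = -28)
Add(Function('f')(-188), Function('b')(Function('L')(6, -11))) = Add(-28, -181) = -209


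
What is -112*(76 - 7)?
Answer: -7728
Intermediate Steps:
-112*(76 - 7) = -112*69 = -7728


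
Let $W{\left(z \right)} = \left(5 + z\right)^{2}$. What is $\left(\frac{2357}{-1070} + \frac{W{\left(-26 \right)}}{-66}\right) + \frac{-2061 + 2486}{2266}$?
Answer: $- \frac{10543541}{1212310} \approx -8.6971$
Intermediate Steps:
$\left(\frac{2357}{-1070} + \frac{W{\left(-26 \right)}}{-66}\right) + \frac{-2061 + 2486}{2266} = \left(\frac{2357}{-1070} + \frac{\left(5 - 26\right)^{2}}{-66}\right) + \frac{-2061 + 2486}{2266} = \left(2357 \left(- \frac{1}{1070}\right) + \left(-21\right)^{2} \left(- \frac{1}{66}\right)\right) + 425 \cdot \frac{1}{2266} = \left(- \frac{2357}{1070} + 441 \left(- \frac{1}{66}\right)\right) + \frac{425}{2266} = \left(- \frac{2357}{1070} - \frac{147}{22}\right) + \frac{425}{2266} = - \frac{52286}{5885} + \frac{425}{2266} = - \frac{10543541}{1212310}$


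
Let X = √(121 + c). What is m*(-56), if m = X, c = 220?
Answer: -56*√341 ≈ -1034.1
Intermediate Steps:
X = √341 (X = √(121 + 220) = √341 ≈ 18.466)
m = √341 ≈ 18.466
m*(-56) = √341*(-56) = -56*√341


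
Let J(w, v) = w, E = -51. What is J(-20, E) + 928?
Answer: 908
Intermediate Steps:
J(-20, E) + 928 = -20 + 928 = 908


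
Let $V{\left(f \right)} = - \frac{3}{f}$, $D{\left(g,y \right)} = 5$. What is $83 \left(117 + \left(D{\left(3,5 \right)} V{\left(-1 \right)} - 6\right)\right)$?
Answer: $10458$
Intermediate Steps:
$83 \left(117 + \left(D{\left(3,5 \right)} V{\left(-1 \right)} - 6\right)\right) = 83 \left(117 - \left(6 - 5 \left(- \frac{3}{-1}\right)\right)\right) = 83 \left(117 - \left(6 - 5 \left(\left(-3\right) \left(-1\right)\right)\right)\right) = 83 \left(117 + \left(5 \cdot 3 - 6\right)\right) = 83 \left(117 + \left(15 - 6\right)\right) = 83 \left(117 + 9\right) = 83 \cdot 126 = 10458$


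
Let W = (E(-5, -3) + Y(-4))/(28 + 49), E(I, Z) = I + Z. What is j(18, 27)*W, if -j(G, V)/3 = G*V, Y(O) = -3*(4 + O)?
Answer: 11664/77 ≈ 151.48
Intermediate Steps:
Y(O) = -12 - 3*O
j(G, V) = -3*G*V
W = -8/77 (W = ((-5 - 3) + (-12 - 3*(-4)))/(28 + 49) = (-8 + (-12 + 12))/77 = (-8 + 0)*(1/77) = -8*1/77 = -8/77 ≈ -0.10390)
j(18, 27)*W = -3*18*27*(-8/77) = -1458*(-8/77) = 11664/77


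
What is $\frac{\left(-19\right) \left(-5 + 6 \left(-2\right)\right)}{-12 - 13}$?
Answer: $- \frac{323}{25} \approx -12.92$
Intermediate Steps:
$\frac{\left(-19\right) \left(-5 + 6 \left(-2\right)\right)}{-12 - 13} = \frac{\left(-19\right) \left(-5 - 12\right)}{-25} = \left(-19\right) \left(-17\right) \left(- \frac{1}{25}\right) = 323 \left(- \frac{1}{25}\right) = - \frac{323}{25}$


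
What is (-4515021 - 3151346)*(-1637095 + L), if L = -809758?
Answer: 18758473093051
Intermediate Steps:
(-4515021 - 3151346)*(-1637095 + L) = (-4515021 - 3151346)*(-1637095 - 809758) = -7666367*(-2446853) = 18758473093051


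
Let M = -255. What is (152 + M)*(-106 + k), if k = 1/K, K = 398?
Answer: 4345261/398 ≈ 10918.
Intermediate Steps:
k = 1/398 ≈ 0.0025126
(152 + M)*(-106 + k) = (152 - 255)*(-106 + 1/398) = -103*(-42187/398) = 4345261/398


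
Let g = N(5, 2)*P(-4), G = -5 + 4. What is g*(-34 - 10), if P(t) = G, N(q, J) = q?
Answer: 220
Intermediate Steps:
G = -1
P(t) = -1
g = -5 (g = 5*(-1) = -5)
g*(-34 - 10) = -5*(-34 - 10) = -5*(-44) = 220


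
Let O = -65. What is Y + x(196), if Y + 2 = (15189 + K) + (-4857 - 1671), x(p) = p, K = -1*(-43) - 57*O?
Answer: 12603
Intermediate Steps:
K = 3748 (K = -1*(-43) - 57*(-65) = 43 + 3705 = 3748)
Y = 12407 (Y = -2 + ((15189 + 3748) + (-4857 - 1671)) = -2 + (18937 - 6528) = -2 + 12409 = 12407)
Y + x(196) = 12407 + 196 = 12603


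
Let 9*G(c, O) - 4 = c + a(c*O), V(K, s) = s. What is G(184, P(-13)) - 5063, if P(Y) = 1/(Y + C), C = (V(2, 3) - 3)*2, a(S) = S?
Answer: -590111/117 ≈ -5043.7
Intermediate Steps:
C = 0 (C = (3 - 3)*2 = 0*2 = 0)
P(Y) = 1/Y (P(Y) = 1/(Y + 0) = 1/Y)
G(c, O) = 4/9 + c/9 + O*c/9 (G(c, O) = 4/9 + (c + c*O)/9 = 4/9 + (c + O*c)/9 = 4/9 + (c/9 + O*c/9) = 4/9 + c/9 + O*c/9)
G(184, P(-13)) - 5063 = (4/9 + (⅑)*184 + (⅑)*184/(-13)) - 5063 = (4/9 + 184/9 + (⅑)*(-1/13)*184) - 5063 = (4/9 + 184/9 - 184/117) - 5063 = 2260/117 - 5063 = -590111/117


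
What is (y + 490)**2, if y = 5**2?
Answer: 265225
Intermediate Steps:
y = 25
(y + 490)**2 = (25 + 490)**2 = 515**2 = 265225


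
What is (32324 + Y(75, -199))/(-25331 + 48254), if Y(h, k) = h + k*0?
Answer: 32399/22923 ≈ 1.4134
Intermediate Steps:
Y(h, k) = h (Y(h, k) = h + 0 = h)
(32324 + Y(75, -199))/(-25331 + 48254) = (32324 + 75)/(-25331 + 48254) = 32399/22923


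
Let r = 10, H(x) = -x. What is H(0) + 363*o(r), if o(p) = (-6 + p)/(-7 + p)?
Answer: 484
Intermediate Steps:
o(p) = (-6 + p)/(-7 + p)
H(0) + 363*o(r) = -1*0 + 363*((-6 + 10)/(-7 + 10)) = 0 + 363*(4/3) = 0 + 484 = 484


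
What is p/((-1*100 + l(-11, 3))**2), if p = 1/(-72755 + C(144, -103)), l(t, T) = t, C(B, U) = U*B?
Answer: -1/1079159427 ≈ -9.2665e-10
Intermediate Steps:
C(B, U) = B*U
p = -1/87587 (p = 1/(-72755 + 144*(-103)) = 1/(-72755 - 14832) = 1/(-87587) = -1/87587 ≈ -1.1417e-5)
p/((-1*100 + l(-11, 3))**2) = -1/(87587*(-1*100 - 11)**2) = -1/(87587*(-100 - 11)**2) = -1/(87587*((-111)**2)) = -1/87587/12321 = -1/87587*1/12321 = -1/1079159427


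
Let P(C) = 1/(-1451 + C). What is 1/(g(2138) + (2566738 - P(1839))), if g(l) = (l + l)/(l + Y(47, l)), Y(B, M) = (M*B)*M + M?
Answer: 1218417/3127357210630 ≈ 3.8960e-7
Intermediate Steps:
Y(B, M) = M + B*M² (Y(B, M) = (B*M)*M + M = B*M² + M = M + B*M²)
g(l) = 2*l/(l + l*(1 + 47*l)) (g(l) = (l + l)/(l + l*(1 + 47*l)) = (2*l)/(l + l*(1 + 47*l)) = 2*l/(l + l*(1 + 47*l)))
1/(g(2138) + (2566738 - P(1839))) = 1/(2/(2 + 47*2138) + (2566738 - 1/(-1451 + 1839))) = 1/(2/(2 + 100486) + (2566738 - 1/388)) = 1/(2/100488 + (2566738 - 1*1/388)) = 1/(2*(1/100488) + (2566738 - 1/388)) = 1/(1/50244 + 995894343/388) = 1/(3127357210630/1218417) = 1218417/3127357210630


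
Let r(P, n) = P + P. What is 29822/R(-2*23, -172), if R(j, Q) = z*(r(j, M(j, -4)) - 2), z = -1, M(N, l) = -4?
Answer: 14911/47 ≈ 317.26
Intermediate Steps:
r(P, n) = 2*P
R(j, Q) = 2 - 2*j (R(j, Q) = -(2*j - 2) = -(-2 + 2*j) = 2 - 2*j)
29822/R(-2*23, -172) = 29822/(2 - (-4)*23) = 29822/(2 - 2*(-46)) = 29822/(2 + 92) = 29822/94 = 29822*(1/94) = 14911/47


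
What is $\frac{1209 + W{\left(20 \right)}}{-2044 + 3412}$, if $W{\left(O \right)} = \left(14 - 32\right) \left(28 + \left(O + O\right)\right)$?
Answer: $- \frac{5}{456} \approx -0.010965$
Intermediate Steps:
$W{\left(O \right)} = -504 - 36 O$ ($W{\left(O \right)} = - 18 \left(28 + 2 O\right) = -504 - 36 O$)
$\frac{1209 + W{\left(20 \right)}}{-2044 + 3412} = \frac{1209 - 1224}{-2044 + 3412} = \frac{1209 - 1224}{1368} = \left(1209 - 1224\right) \frac{1}{1368} = \left(-15\right) \frac{1}{1368} = - \frac{5}{456}$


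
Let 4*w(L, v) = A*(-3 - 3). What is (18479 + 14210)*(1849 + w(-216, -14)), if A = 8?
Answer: 60049693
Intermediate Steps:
w(L, v) = -12 (w(L, v) = (8*(-3 - 3))/4 = (8*(-6))/4 = (¼)*(-48) = -12)
(18479 + 14210)*(1849 + w(-216, -14)) = (18479 + 14210)*(1849 - 12) = 32689*1837 = 60049693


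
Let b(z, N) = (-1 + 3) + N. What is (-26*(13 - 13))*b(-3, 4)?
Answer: 0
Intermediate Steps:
b(z, N) = 2 + N
(-26*(13 - 13))*b(-3, 4) = (-26*(13 - 13))*(2 + 4) = -26*0*6 = 0*6 = 0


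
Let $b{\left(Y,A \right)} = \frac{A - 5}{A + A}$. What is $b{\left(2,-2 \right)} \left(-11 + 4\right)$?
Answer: $- \frac{49}{4} \approx -12.25$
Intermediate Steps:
$b{\left(Y,A \right)} = \frac{-5 + A}{2 A}$
$b{\left(2,-2 \right)} \left(-11 + 4\right) = \frac{-5 - 2}{2 \left(-2\right)} \left(-11 + 4\right) = \frac{1}{2} \left(- \frac{1}{2}\right) \left(-7\right) \left(-7\right) = \frac{7}{4} \left(-7\right) = - \frac{49}{4}$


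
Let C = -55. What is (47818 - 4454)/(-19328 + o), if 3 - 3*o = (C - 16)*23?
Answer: -32523/14087 ≈ -2.3087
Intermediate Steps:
o = 1636/3 (o = 1 - (-55 - 16)*23/3 = 1 - (-71)*23/3 = 1 - ⅓*(-1633) = 1 + 1633/3 = 1636/3 ≈ 545.33)
(47818 - 4454)/(-19328 + o) = (47818 - 4454)/(-19328 + 1636/3) = 43364/(-56348/3) = 43364*(-3/56348) = -32523/14087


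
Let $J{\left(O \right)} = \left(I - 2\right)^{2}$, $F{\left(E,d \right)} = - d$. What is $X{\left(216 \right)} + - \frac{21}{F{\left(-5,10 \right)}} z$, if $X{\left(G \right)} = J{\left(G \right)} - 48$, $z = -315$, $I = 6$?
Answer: $- \frac{1387}{2} \approx -693.5$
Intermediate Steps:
$J{\left(O \right)} = 16$ ($J{\left(O \right)} = \left(6 - 2\right)^{2} = 4^{2} = 16$)
$X{\left(G \right)} = -32$ ($X{\left(G \right)} = 16 - 48 = -32$)
$X{\left(216 \right)} + - \frac{21}{F{\left(-5,10 \right)}} z = -32 + - \frac{21}{\left(-1\right) 10} \left(-315\right) = -32 + - \frac{21}{-10} \left(-315\right) = -32 + \left(-21\right) \left(- \frac{1}{10}\right) \left(-315\right) = -32 + \frac{21}{10} \left(-315\right) = -32 - \frac{1323}{2} = - \frac{1387}{2}$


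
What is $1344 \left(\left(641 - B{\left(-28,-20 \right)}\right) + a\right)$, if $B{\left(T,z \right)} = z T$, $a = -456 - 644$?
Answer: $-1369536$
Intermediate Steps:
$a = -1100$
$B{\left(T,z \right)} = T z$
$1344 \left(\left(641 - B{\left(-28,-20 \right)}\right) + a\right) = 1344 \left(\left(641 - \left(-28\right) \left(-20\right)\right) - 1100\right) = 1344 \left(\left(641 - 560\right) - 1100\right) = 1344 \left(81 - 1100\right) = 1344 \left(-1019\right) = -1369536$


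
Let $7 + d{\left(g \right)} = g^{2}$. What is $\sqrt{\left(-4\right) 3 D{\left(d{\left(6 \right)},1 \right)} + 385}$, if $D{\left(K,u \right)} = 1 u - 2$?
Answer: $\sqrt{397} \approx 19.925$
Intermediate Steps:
$d{\left(g \right)} = -7 + g^{2}$
$D{\left(K,u \right)} = -2 + u$ ($D{\left(K,u \right)} = u - 2 = -2 + u$)
$\sqrt{\left(-4\right) 3 D{\left(d{\left(6 \right)},1 \right)} + 385} = \sqrt{\left(-4\right) 3 \left(-2 + 1\right) + 385} = \sqrt{\left(-12\right) \left(-1\right) + 385} = \sqrt{12 + 385} = \sqrt{397}$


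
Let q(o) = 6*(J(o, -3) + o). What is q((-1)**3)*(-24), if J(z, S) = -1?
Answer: 288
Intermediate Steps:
q(o) = -6 + 6*o (q(o) = 6*(-1 + o) = -6 + 6*o)
q((-1)**3)*(-24) = (-6 + 6*(-1)**3)*(-24) = (-6 + 6*(-1))*(-24) = (-6 - 6)*(-24) = -12*(-24) = 288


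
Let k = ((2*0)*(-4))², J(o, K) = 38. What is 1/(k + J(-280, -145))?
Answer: 1/38 ≈ 0.026316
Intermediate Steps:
k = 0 (k = (0*(-4))² = 0² = 0)
1/(k + J(-280, -145)) = 1/(0 + 38) = 1/38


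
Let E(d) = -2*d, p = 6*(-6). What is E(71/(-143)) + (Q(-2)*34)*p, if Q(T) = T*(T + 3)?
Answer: 350206/143 ≈ 2449.0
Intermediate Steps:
Q(T) = T*(3 + T)
p = -36
E(71/(-143)) + (Q(-2)*34)*p = -142/(-143) + (-2*(3 - 2)*34)*(-36) = -142*(-1)/143 + (-2*1*34)*(-36) = -2*(-71/143) - 2*34*(-36) = 142/143 - 68*(-36) = 142/143 + 2448 = 350206/143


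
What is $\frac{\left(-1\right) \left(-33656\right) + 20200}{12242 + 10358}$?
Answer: $\frac{6732}{2825} \approx 2.383$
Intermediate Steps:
$\frac{\left(-1\right) \left(-33656\right) + 20200}{12242 + 10358} = \frac{33656 + 20200}{22600} = 53856 \cdot \frac{1}{22600} = \frac{6732}{2825}$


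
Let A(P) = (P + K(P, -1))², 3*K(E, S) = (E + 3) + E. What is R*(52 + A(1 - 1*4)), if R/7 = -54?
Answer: -25704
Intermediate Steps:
R = -378 (R = 7*(-54) = -378)
K(E, S) = 1 + 2*E/3 (K(E, S) = ((E + 3) + E)/3 = ((3 + E) + E)/3 = (3 + 2*E)/3 = 1 + 2*E/3)
A(P) = (1 + 5*P/3)² (A(P) = (P + (1 + 2*P/3))² = (1 + 5*P/3)²)
R*(52 + A(1 - 1*4)) = -378*(52 + (3 + 5*(1 - 1*4))²/9) = -378*(52 + (3 + 5*(1 - 4))²/9) = -378*(52 + (3 + 5*(-3))²/9) = -378*(52 + (3 - 15)²/9) = -378*(52 + (⅑)*(-12)²) = -378*(52 + (⅑)*144) = -378*(52 + 16) = -378*68 = -25704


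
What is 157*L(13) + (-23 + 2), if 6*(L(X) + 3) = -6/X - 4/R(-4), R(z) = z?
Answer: -37277/78 ≈ -477.91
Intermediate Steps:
L(X) = -17/6 - 1/X (L(X) = -3 + (-6/X - 4/(-4))/6 = -3 + (-6/X - 4*(-1/4))/6 = -3 + (-6/X + 1)/6 = -3 + (1 - 6/X)/6 = -3 + (1/6 - 1/X) = -17/6 - 1/X)
157*L(13) + (-23 + 2) = 157*(-17/6 - 1/13) + (-23 + 2) = 157*(-17/6 - 1*1/13) - 21 = 157*(-17/6 - 1/13) - 21 = 157*(-227/78) - 21 = -35639/78 - 21 = -37277/78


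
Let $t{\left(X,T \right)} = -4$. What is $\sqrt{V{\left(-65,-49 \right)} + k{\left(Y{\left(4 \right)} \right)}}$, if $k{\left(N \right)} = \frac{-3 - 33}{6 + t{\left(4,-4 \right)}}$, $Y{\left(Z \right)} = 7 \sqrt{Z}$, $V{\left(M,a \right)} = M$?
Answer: $i \sqrt{83} \approx 9.1104 i$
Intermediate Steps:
$k{\left(N \right)} = -18$ ($k{\left(N \right)} = \frac{-3 - 33}{6 - 4} = - \frac{36}{2} = \left(-36\right) \frac{1}{2} = -18$)
$\sqrt{V{\left(-65,-49 \right)} + k{\left(Y{\left(4 \right)} \right)}} = \sqrt{-65 - 18} = \sqrt{-83} = i \sqrt{83}$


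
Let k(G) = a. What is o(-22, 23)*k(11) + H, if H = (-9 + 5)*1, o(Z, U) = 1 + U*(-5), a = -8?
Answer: 908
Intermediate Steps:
k(G) = -8
o(Z, U) = 1 - 5*U
H = -4 (H = -4*1 = -4)
o(-22, 23)*k(11) + H = (1 - 5*23)*(-8) - 4 = (1 - 115)*(-8) - 4 = -114*(-8) - 4 = 912 - 4 = 908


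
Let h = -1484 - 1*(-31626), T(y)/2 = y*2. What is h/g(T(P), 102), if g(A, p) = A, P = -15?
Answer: -15071/30 ≈ -502.37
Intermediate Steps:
T(y) = 4*y (T(y) = 2*(y*2) = 2*(2*y) = 4*y)
h = 30142 (h = -1484 + 31626 = 30142)
h/g(T(P), 102) = 30142/((4*(-15))) = 30142/(-60) = 30142*(-1/60) = -15071/30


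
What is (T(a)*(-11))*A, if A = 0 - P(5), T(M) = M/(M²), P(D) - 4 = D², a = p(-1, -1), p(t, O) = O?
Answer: -319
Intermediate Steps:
a = -1
P(D) = 4 + D²
T(M) = 1/M (T(M) = M/M² = 1/M)
A = -29 (A = 0 - (4 + 5²) = 0 - (4 + 25) = 0 - 1*29 = 0 - 29 = -29)
(T(a)*(-11))*A = (-11/(-1))*(-29) = -1*(-11)*(-29) = 11*(-29) = -319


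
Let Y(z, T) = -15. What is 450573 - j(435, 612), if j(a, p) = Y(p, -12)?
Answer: 450588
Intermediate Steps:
j(a, p) = -15
450573 - j(435, 612) = 450573 - 1*(-15) = 450573 + 15 = 450588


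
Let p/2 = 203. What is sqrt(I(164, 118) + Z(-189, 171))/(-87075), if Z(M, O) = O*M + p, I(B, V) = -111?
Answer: -2*I*sqrt(8006)/87075 ≈ -0.0020552*I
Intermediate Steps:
p = 406 (p = 2*203 = 406)
Z(M, O) = 406 + M*O (Z(M, O) = O*M + 406 = M*O + 406 = 406 + M*O)
sqrt(I(164, 118) + Z(-189, 171))/(-87075) = sqrt(-111 + (406 - 189*171))/(-87075) = sqrt(-111 + (406 - 32319))*(-1/87075) = sqrt(-111 - 31913)*(-1/87075) = sqrt(-32024)*(-1/87075) = (2*I*sqrt(8006))*(-1/87075) = -2*I*sqrt(8006)/87075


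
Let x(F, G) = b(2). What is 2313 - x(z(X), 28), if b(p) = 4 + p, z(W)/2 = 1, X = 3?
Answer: 2307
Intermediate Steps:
z(W) = 2 (z(W) = 2*1 = 2)
x(F, G) = 6 (x(F, G) = 4 + 2 = 6)
2313 - x(z(X), 28) = 2313 - 1*6 = 2313 - 6 = 2307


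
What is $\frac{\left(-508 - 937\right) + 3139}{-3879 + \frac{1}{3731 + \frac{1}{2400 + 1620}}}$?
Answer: $- \frac{25407663974}{58179646839} \approx -0.43671$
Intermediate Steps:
$\frac{\left(-508 - 937\right) + 3139}{-3879 + \frac{1}{3731 + \frac{1}{2400 + 1620}}} = \frac{\left(-508 - 937\right) + 3139}{-3879 + \frac{1}{3731 + \frac{1}{4020}}} = \frac{-1445 + 3139}{-3879 + \frac{1}{3731 + \frac{1}{4020}}} = \frac{1694}{-3879 + \frac{1}{\frac{14998621}{4020}}} = \frac{1694}{-3879 + \frac{4020}{14998621}} = \frac{1694}{- \frac{58179646839}{14998621}} = 1694 \left(- \frac{14998621}{58179646839}\right) = - \frac{25407663974}{58179646839}$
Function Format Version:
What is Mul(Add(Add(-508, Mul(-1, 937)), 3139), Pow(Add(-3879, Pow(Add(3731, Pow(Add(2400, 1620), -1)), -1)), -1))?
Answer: Rational(-25407663974, 58179646839) ≈ -0.43671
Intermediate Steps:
Mul(Add(Add(-508, Mul(-1, 937)), 3139), Pow(Add(-3879, Pow(Add(3731, Pow(Add(2400, 1620), -1)), -1)), -1)) = Mul(Add(Add(-508, -937), 3139), Pow(Add(-3879, Pow(Add(3731, Pow(4020, -1)), -1)), -1)) = Mul(Add(-1445, 3139), Pow(Add(-3879, Pow(Add(3731, Rational(1, 4020)), -1)), -1)) = Mul(1694, Pow(Add(-3879, Pow(Rational(14998621, 4020), -1)), -1)) = Mul(1694, Pow(Add(-3879, Rational(4020, 14998621)), -1)) = Mul(1694, Pow(Rational(-58179646839, 14998621), -1)) = Mul(1694, Rational(-14998621, 58179646839)) = Rational(-25407663974, 58179646839)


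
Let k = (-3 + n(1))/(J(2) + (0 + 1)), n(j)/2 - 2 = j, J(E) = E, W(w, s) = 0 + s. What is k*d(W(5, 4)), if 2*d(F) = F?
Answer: 2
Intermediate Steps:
W(w, s) = s
n(j) = 4 + 2*j
d(F) = F/2
k = 1 (k = (-3 + (4 + 2*1))/(2 + (0 + 1)) = (-3 + (4 + 2))/(2 + 1) = (-3 + 6)/3 = 3*(1/3) = 1)
k*d(W(5, 4)) = 1*((1/2)*4) = 1*2 = 2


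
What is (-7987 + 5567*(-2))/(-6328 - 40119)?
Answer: 19121/46447 ≈ 0.41167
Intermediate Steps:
(-7987 + 5567*(-2))/(-6328 - 40119) = (-7987 - 11134)/(-46447) = -19121*(-1/46447) = 19121/46447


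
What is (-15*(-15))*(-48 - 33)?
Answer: -18225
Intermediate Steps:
(-15*(-15))*(-48 - 33) = 225*(-81) = -18225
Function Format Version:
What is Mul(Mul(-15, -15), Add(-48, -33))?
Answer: -18225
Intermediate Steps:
Mul(Mul(-15, -15), Add(-48, -33)) = Mul(225, -81) = -18225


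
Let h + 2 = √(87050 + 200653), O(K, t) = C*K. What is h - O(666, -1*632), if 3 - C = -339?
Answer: -227774 + 3*√31967 ≈ -2.2724e+5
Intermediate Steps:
C = 342 (C = 3 - 1*(-339) = 3 + 339 = 342)
O(K, t) = 342*K
h = -2 + 3*√31967 (h = -2 + √(87050 + 200653) = -2 + √287703 = -2 + 3*√31967 ≈ 534.38)
h - O(666, -1*632) = (-2 + 3*√31967) - 342*666 = (-2 + 3*√31967) - 1*227772 = (-2 + 3*√31967) - 227772 = -227774 + 3*√31967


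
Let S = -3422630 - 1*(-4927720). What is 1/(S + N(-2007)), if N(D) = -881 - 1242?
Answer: 1/1502967 ≈ 6.6535e-7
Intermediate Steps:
N(D) = -2123
S = 1505090 (S = -3422630 + 4927720 = 1505090)
1/(S + N(-2007)) = 1/(1505090 - 2123) = 1/1502967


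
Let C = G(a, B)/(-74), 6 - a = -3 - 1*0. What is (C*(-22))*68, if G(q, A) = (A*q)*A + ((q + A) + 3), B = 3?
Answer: 71808/37 ≈ 1940.8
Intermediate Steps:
a = 9 (a = 6 - (-3 - 1*0) = 6 - (-3 + 0) = 6 - 1*(-3) = 6 + 3 = 9)
G(q, A) = 3 + A + q + q*A**2 (G(q, A) = q*A**2 + ((A + q) + 3) = q*A**2 + (3 + A + q) = 3 + A + q + q*A**2)
C = -48/37 (C = (3 + 3 + 9 + 9*3**2)/(-74) = (3 + 3 + 9 + 9*9)*(-1/74) = (3 + 3 + 9 + 81)*(-1/74) = 96*(-1/74) = -48/37 ≈ -1.2973)
(C*(-22))*68 = -48/37*(-22)*68 = (1056/37)*68 = 71808/37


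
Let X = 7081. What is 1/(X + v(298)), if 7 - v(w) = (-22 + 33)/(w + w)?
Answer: 596/4224437 ≈ 0.00014108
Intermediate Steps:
v(w) = 7 - 11/(2*w) (v(w) = 7 - (-22 + 33)/(w + w) = 7 - 11/(2*w))
1/(X + v(298)) = 1/(7081 + (7 - 11/2/298)) = 1/(7081 + (7 - 11/2*1/298)) = 1/(7081 + (7 - 11/596)) = 1/(7081 + 4161/596) = 1/(4224437/596) = 596/4224437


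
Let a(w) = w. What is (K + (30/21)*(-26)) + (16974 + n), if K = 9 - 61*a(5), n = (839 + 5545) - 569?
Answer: 157191/7 ≈ 22456.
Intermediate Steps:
n = 5815 (n = 6384 - 569 = 5815)
K = -296 (K = 9 - 61*5 = 9 - 305 = -296)
(K + (30/21)*(-26)) + (16974 + n) = (-296 + (30/21)*(-26)) + (16974 + 5815) = (-296 + (30*(1/21))*(-26)) + 22789 = (-296 + (10/7)*(-26)) + 22789 = (-296 - 260/7) + 22789 = -2332/7 + 22789 = 157191/7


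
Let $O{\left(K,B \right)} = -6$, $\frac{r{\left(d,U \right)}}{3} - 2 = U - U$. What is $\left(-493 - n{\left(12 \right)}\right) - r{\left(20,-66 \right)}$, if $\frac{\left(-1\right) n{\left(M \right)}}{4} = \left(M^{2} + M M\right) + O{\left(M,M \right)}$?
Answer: $629$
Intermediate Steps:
$r{\left(d,U \right)} = 6$ ($r{\left(d,U \right)} = 6 + 3 \left(U - U\right) = 6 + 3 \cdot 0 = 6 + 0 = 6$)
$n{\left(M \right)} = 24 - 8 M^{2}$ ($n{\left(M \right)} = - 4 \left(\left(M^{2} + M M\right) - 6\right) = - 4 \left(\left(M^{2} + M^{2}\right) - 6\right) = - 4 \left(2 M^{2} - 6\right) = - 4 \left(-6 + 2 M^{2}\right) = 24 - 8 M^{2}$)
$\left(-493 - n{\left(12 \right)}\right) - r{\left(20,-66 \right)} = \left(-493 - \left(24 - 8 \cdot 12^{2}\right)\right) - 6 = \left(-493 - \left(24 - 1152\right)\right) - 6 = \left(-493 - -1128\right) - 6 = \left(-493 + 1128\right) - 6 = 635 - 6 = 629$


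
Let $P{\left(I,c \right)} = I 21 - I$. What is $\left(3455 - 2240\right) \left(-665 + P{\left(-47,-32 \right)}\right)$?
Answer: $-1950075$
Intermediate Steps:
$P{\left(I,c \right)} = 20 I$ ($P{\left(I,c \right)} = 21 I - I = 20 I$)
$\left(3455 - 2240\right) \left(-665 + P{\left(-47,-32 \right)}\right) = \left(3455 - 2240\right) \left(-665 + 20 \left(-47\right)\right) = 1215 \left(-665 - 940\right) = 1215 \left(-1605\right) = -1950075$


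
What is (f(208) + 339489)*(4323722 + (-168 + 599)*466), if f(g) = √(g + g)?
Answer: 1536041065752 + 18098272*√26 ≈ 1.5361e+12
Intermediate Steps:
f(g) = √2*√g (f(g) = √(2*g) = √2*√g)
(f(208) + 339489)*(4323722 + (-168 + 599)*466) = (√2*√208 + 339489)*(4323722 + (-168 + 599)*466) = (√2*(4*√13) + 339489)*(4323722 + 431*466) = (4*√26 + 339489)*(4323722 + 200846) = (339489 + 4*√26)*4524568 = 1536041065752 + 18098272*√26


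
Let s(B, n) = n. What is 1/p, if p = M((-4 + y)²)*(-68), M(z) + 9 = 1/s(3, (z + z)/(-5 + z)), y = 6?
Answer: 2/1241 ≈ 0.0016116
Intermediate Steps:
M(z) = -9 + (-5 + z)/(2*z) (M(z) = -9 + 1/((z + z)/(-5 + z)) = -9 + 1/((2*z)/(-5 + z)) = -9 + 1/(2*z/(-5 + z)) = -9 + 1*((-5 + z)/(2*z)) = -9 + (-5 + z)/(2*z))
p = 1241/2 (p = ((-5 - 17*(-4 + 6)²)/(2*((-4 + 6)²)))*(-68) = ((-5 - 17*2²)/(2*(2²)))*(-68) = ((½)*(-5 - 17*4)/4)*(-68) = ((½)*(¼)*(-5 - 68))*(-68) = ((½)*(¼)*(-73))*(-68) = -73/8*(-68) = 1241/2 ≈ 620.50)
1/p = 1/(1241/2) = 2/1241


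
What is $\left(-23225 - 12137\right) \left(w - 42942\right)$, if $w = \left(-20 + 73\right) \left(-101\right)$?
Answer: $1707807790$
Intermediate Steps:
$w = -5353$ ($w = 53 \left(-101\right) = -5353$)
$\left(-23225 - 12137\right) \left(w - 42942\right) = \left(-23225 - 12137\right) \left(-5353 - 42942\right) = \left(-23225 - 12137\right) \left(-48295\right) = \left(-35362\right) \left(-48295\right) = 1707807790$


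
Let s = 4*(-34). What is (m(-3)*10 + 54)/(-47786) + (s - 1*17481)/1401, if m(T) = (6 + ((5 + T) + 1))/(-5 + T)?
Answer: -3367623419/267792744 ≈ -12.575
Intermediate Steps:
s = -136
m(T) = (12 + T)/(-5 + T) (m(T) = (6 + (6 + T))/(-5 + T) = (12 + T)/(-5 + T))
(m(-3)*10 + 54)/(-47786) + (s - 1*17481)/1401 = (((12 - 3)/(-5 - 3))*10 + 54)/(-47786) + (-136 - 1*17481)/1401 = ((9/(-8))*10 + 54)*(-1/47786) + (-136 - 17481)*(1/1401) = (-1/8*9*10 + 54)*(-1/47786) - 17617*1/1401 = (-9/8*10 + 54)*(-1/47786) - 17617/1401 = (-45/4 + 54)*(-1/47786) - 17617/1401 = (171/4)*(-1/47786) - 17617/1401 = -171/191144 - 17617/1401 = -3367623419/267792744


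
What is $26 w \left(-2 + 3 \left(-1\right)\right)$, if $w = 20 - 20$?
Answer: $0$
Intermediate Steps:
$w = 0$
$26 w \left(-2 + 3 \left(-1\right)\right) = 26 \cdot 0 \left(-2 + 3 \left(-1\right)\right) = 0 \left(-2 - 3\right) = 0 \left(-5\right) = 0$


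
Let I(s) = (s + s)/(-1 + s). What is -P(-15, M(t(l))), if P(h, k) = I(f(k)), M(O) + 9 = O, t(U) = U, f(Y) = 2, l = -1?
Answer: -4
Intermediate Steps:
M(O) = -9 + O
I(s) = 2*s/(-1 + s) (I(s) = (2*s)/(-1 + s) = 2*s/(-1 + s))
P(h, k) = 4 (P(h, k) = 2*2/(-1 + 2) = 2*2/1 = 2*2*1 = 4)
-P(-15, M(t(l))) = -1*4 = -4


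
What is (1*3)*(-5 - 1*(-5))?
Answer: 0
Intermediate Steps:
(1*3)*(-5 - 1*(-5)) = 3*(-5 + 5) = 3*0 = 0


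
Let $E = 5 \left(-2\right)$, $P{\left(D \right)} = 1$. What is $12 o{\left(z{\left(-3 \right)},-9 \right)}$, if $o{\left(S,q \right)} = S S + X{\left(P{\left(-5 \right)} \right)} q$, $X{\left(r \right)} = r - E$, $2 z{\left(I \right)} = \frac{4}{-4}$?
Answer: $-1185$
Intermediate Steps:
$z{\left(I \right)} = - \frac{1}{2}$ ($z{\left(I \right)} = \frac{4 \frac{1}{-4}}{2} = \frac{4 \left(- \frac{1}{4}\right)}{2} = \frac{1}{2} \left(-1\right) = - \frac{1}{2}$)
$E = -10$
$X{\left(r \right)} = 10 + r$ ($X{\left(r \right)} = r - -10 = r + 10 = 10 + r$)
$o{\left(S,q \right)} = S^{2} + 11 q$ ($o{\left(S,q \right)} = S S + \left(10 + 1\right) q = S^{2} + 11 q$)
$12 o{\left(z{\left(-3 \right)},-9 \right)} = 12 \left(\left(- \frac{1}{2}\right)^{2} + 11 \left(-9\right)\right) = 12 \left(\frac{1}{4} - 99\right) = 12 \left(- \frac{395}{4}\right) = -1185$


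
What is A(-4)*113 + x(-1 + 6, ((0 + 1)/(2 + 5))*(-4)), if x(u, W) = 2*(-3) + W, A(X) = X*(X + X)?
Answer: 25266/7 ≈ 3609.4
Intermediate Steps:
A(X) = 2*X² (A(X) = X*(2*X) = 2*X²)
x(u, W) = -6 + W
A(-4)*113 + x(-1 + 6, ((0 + 1)/(2 + 5))*(-4)) = (2*(-4)²)*113 + (-6 + ((0 + 1)/(2 + 5))*(-4)) = (2*16)*113 + (-6 + (1/7)*(-4)) = 32*113 + (-6 + (1*(⅐))*(-4)) = 3616 + (-6 + (⅐)*(-4)) = 3616 + (-6 - 4/7) = 3616 - 46/7 = 25266/7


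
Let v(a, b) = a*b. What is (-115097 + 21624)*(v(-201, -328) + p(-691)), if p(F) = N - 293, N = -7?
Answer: -6134446044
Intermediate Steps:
p(F) = -300 (p(F) = -7 - 293 = -300)
(-115097 + 21624)*(v(-201, -328) + p(-691)) = (-115097 + 21624)*(-201*(-328) - 300) = -93473*(65928 - 300) = -93473*65628 = -6134446044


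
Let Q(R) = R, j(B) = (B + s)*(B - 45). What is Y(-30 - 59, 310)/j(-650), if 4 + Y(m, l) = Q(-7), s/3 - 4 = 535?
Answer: 11/672065 ≈ 1.6367e-5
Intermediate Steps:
s = 1617 (s = 12 + 3*535 = 12 + 1605 = 1617)
j(B) = (-45 + B)*(1617 + B) (j(B) = (B + 1617)*(B - 45) = (1617 + B)*(-45 + B) = (-45 + B)*(1617 + B))
Y(m, l) = -11 (Y(m, l) = -4 - 7 = -11)
Y(-30 - 59, 310)/j(-650) = -11/(-72765 + (-650)² + 1572*(-650)) = -11/(-72765 + 422500 - 1021800) = -11/(-672065) = -11*(-1/672065) = 11/672065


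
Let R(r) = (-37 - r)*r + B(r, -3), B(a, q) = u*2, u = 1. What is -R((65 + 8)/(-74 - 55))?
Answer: -376382/16641 ≈ -22.618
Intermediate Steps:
B(a, q) = 2 (B(a, q) = 1*2 = 2)
R(r) = 2 + r*(-37 - r) (R(r) = (-37 - r)*r + 2 = r*(-37 - r) + 2 = 2 + r*(-37 - r))
-R((65 + 8)/(-74 - 55)) = -(2 - ((65 + 8)/(-74 - 55))**2 - 37*(65 + 8)/(-74 - 55)) = -(2 - (73/(-129))**2 - 2701/(-129)) = -(2 - (73*(-1/129))**2 - 2701*(-1)/129) = -(2 - (-73/129)**2 - 37*(-73/129)) = -(2 - 1*5329/16641 + 2701/129) = -(2 - 5329/16641 + 2701/129) = -1*376382/16641 = -376382/16641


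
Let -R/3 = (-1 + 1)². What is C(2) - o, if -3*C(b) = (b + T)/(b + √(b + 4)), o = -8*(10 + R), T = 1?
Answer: 81 - √6/2 ≈ 79.775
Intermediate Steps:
R = 0 (R = -3*(-1 + 1)² = -3*0² = -3*0 = 0)
o = -80 (o = -8*(10 + 0) = -8*10 = -80)
C(b) = -(1 + b)/(3*(b + √(4 + b))) (C(b) = -(b + 1)/(3*(b + √(b + 4))) = -(1 + b)/(3*(b + √(4 + b))))
C(2) - o = (-1 - 1*2)/(3*(2 + √(4 + 2))) - 1*(-80) = (-1 - 2)/(3*(2 + √6)) + 80 = (⅓)*(-3)/(2 + √6) + 80 = -1/(2 + √6) + 80 = 80 - 1/(2 + √6)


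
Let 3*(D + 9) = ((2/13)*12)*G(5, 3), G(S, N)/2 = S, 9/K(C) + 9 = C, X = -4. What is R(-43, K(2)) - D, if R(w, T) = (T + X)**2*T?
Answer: -147482/4459 ≈ -33.075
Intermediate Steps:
K(C) = 9/(-9 + C)
G(S, N) = 2*S
R(w, T) = T*(-4 + T)**2 (R(w, T) = (T - 4)**2*T = (-4 + T)**2*T = T*(-4 + T)**2)
D = -37/13 (D = -9 + (((2/13)*12)*(2*5))/3 = -9 + (((2*(1/13))*12)*10)/3 = -9 + (((2/13)*12)*10)/3 = -9 + ((24/13)*10)/3 = -9 + (1/3)*(240/13) = -9 + 80/13 = -37/13 ≈ -2.8462)
R(-43, K(2)) - D = (9/(-9 + 2))*(-4 + 9/(-9 + 2))**2 - 1*(-37/13) = (9/(-7))*(-4 + 9/(-7))**2 + 37/13 = (9*(-1/7))*(-4 + 9*(-1/7))**2 + 37/13 = -9*(-4 - 9/7)**2/7 + 37/13 = -9*(-37/7)**2/7 + 37/13 = -9/7*1369/49 + 37/13 = -12321/343 + 37/13 = -147482/4459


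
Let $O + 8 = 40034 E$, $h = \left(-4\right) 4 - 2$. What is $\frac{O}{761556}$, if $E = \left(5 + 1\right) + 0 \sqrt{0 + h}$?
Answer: $\frac{60049}{190389} \approx 0.3154$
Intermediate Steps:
$h = -18$ ($h = -16 - 2 = -18$)
$E = 6$ ($E = \left(5 + 1\right) + 0 \sqrt{0 - 18} = 6 + 0 \sqrt{-18} = 6 + 0 \cdot 3 i \sqrt{2} = 6 + 0 = 6$)
$O = 240196$ ($O = -8 + 40034 \cdot 6 = -8 + 240204 = 240196$)
$\frac{O}{761556} = \frac{240196}{761556} = 240196 \cdot \frac{1}{761556} = \frac{60049}{190389}$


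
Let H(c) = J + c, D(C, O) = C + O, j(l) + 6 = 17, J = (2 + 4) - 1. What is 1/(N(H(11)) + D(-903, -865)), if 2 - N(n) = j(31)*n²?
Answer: -1/4582 ≈ -0.00021825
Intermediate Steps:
J = 5 (J = 6 - 1 = 5)
j(l) = 11 (j(l) = -6 + 17 = 11)
H(c) = 5 + c
N(n) = 2 - 11*n²
1/(N(H(11)) + D(-903, -865)) = 1/((2 - 11*(5 + 11)²) + (-903 - 865)) = 1/((2 - 11*16²) - 1768) = 1/((2 - 11*256) - 1768) = 1/((2 - 2816) - 1768) = 1/(-2814 - 1768) = 1/(-4582) = -1/4582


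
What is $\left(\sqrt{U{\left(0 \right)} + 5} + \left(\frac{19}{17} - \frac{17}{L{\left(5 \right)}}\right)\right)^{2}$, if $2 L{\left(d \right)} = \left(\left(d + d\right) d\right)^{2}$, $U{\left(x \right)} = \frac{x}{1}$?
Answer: $\frac{2808231021}{451562500} + \frac{23461 \sqrt{5}}{10625} \approx 11.156$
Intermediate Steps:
$U{\left(x \right)} = x$ ($U{\left(x \right)} = x 1 = x$)
$L{\left(d \right)} = 2 d^{4}$ ($L{\left(d \right)} = \frac{\left(\left(d + d\right) d\right)^{2}}{2} = \frac{\left(2 d d\right)^{2}}{2} = \frac{\left(2 d^{2}\right)^{2}}{2} = \frac{4 d^{4}}{2} = 2 d^{4}$)
$\left(\sqrt{U{\left(0 \right)} + 5} + \left(\frac{19}{17} - \frac{17}{L{\left(5 \right)}}\right)\right)^{2} = \left(\sqrt{0 + 5} + \left(\frac{19}{17} - \frac{17}{2 \cdot 5^{4}}\right)\right)^{2} = \left(\sqrt{5} + \left(19 \cdot \frac{1}{17} - \frac{17}{2 \cdot 625}\right)\right)^{2} = \left(\sqrt{5} + \left(\frac{19}{17} - \frac{17}{1250}\right)\right)^{2} = \left(\sqrt{5} + \frac{23461}{21250}\right)^{2} = \left(\frac{23461}{21250} + \sqrt{5}\right)^{2}$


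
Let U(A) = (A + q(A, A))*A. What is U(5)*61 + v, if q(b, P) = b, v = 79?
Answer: 3129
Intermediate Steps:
U(A) = 2*A**2 (U(A) = (A + A)*A = (2*A)*A = 2*A**2)
U(5)*61 + v = (2*5**2)*61 + 79 = (2*25)*61 + 79 = 50*61 + 79 = 3050 + 79 = 3129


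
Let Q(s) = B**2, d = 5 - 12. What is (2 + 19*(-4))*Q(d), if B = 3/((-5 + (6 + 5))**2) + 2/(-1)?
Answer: -19573/72 ≈ -271.85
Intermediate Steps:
d = -7
B = -23/12 (B = 3/((-5 + 11)**2) + 2*(-1) = 3/(6**2) - 2 = 3/36 - 2 = 3*(1/36) - 2 = 1/12 - 2 = -23/12 ≈ -1.9167)
Q(s) = 529/144 (Q(s) = (-23/12)**2 = 529/144)
(2 + 19*(-4))*Q(d) = (2 + 19*(-4))*(529/144) = (2 - 76)*(529/144) = -74*529/144 = -19573/72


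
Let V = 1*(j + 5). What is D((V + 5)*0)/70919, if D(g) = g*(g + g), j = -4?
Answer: 0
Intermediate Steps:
V = 1 (V = 1*(-4 + 5) = 1*1 = 1)
D(g) = 2*g**2 (D(g) = g*(2*g) = 2*g**2)
D((V + 5)*0)/70919 = (2*((1 + 5)*0)**2)/70919 = (2*(6*0)**2)*(1/70919) = (2*0**2)*(1/70919) = (2*0)*(1/70919) = 0*(1/70919) = 0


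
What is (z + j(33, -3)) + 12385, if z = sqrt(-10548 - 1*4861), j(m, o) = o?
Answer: 12382 + I*sqrt(15409) ≈ 12382.0 + 124.13*I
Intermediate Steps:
z = I*sqrt(15409) (z = sqrt(-10548 - 4861) = sqrt(-15409) = I*sqrt(15409) ≈ 124.13*I)
(z + j(33, -3)) + 12385 = (I*sqrt(15409) - 3) + 12385 = (-3 + I*sqrt(15409)) + 12385 = 12382 + I*sqrt(15409)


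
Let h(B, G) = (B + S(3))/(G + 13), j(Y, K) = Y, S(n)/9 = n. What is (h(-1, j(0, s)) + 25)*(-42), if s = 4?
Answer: -1134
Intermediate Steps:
S(n) = 9*n
h(B, G) = (27 + B)/(13 + G) (h(B, G) = (B + 9*3)/(G + 13) = (B + 27)/(13 + G) = (27 + B)/(13 + G))
(h(-1, j(0, s)) + 25)*(-42) = ((27 - 1)/(13 + 0) + 25)*(-42) = (26/13 + 25)*(-42) = ((1/13)*26 + 25)*(-42) = (2 + 25)*(-42) = 27*(-42) = -1134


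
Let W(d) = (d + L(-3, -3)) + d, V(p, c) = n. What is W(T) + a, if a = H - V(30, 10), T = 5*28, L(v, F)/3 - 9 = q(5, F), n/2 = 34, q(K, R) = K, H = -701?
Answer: -447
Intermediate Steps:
n = 68 (n = 2*34 = 68)
L(v, F) = 42 (L(v, F) = 27 + 3*5 = 27 + 15 = 42)
T = 140
V(p, c) = 68
W(d) = 42 + 2*d (W(d) = (d + 42) + d = (42 + d) + d = 42 + 2*d)
a = -769 (a = -701 - 1*68 = -701 - 68 = -769)
W(T) + a = (42 + 2*140) - 769 = (42 + 280) - 769 = 322 - 769 = -447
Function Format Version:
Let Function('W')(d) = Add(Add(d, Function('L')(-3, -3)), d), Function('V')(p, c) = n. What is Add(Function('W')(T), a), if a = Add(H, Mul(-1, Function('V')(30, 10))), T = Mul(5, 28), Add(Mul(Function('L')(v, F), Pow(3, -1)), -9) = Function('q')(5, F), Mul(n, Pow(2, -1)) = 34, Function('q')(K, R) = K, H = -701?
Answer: -447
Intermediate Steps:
n = 68 (n = Mul(2, 34) = 68)
Function('L')(v, F) = 42 (Function('L')(v, F) = Add(27, Mul(3, 5)) = Add(27, 15) = 42)
T = 140
Function('V')(p, c) = 68
Function('W')(d) = Add(42, Mul(2, d)) (Function('W')(d) = Add(Add(d, 42), d) = Add(Add(42, d), d) = Add(42, Mul(2, d)))
a = -769 (a = Add(-701, Mul(-1, 68)) = Add(-701, -68) = -769)
Add(Function('W')(T), a) = Add(Add(42, Mul(2, 140)), -769) = Add(Add(42, 280), -769) = Add(322, -769) = -447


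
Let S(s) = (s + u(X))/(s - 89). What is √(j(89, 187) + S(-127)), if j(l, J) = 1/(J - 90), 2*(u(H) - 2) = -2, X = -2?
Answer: √201081/582 ≈ 0.77048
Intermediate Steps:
u(H) = 1 (u(H) = 2 + (½)*(-2) = 2 - 1 = 1)
S(s) = (1 + s)/(-89 + s) (S(s) = (s + 1)/(s - 89) = (1 + s)/(-89 + s))
j(l, J) = 1/(-90 + J)
√(j(89, 187) + S(-127)) = √(1/(-90 + 187) + (1 - 127)/(-89 - 127)) = √(1/97 - 126/(-216)) = √(1/97 - 1/216*(-126)) = √(1/97 + 7/12) = √(691/1164) = √201081/582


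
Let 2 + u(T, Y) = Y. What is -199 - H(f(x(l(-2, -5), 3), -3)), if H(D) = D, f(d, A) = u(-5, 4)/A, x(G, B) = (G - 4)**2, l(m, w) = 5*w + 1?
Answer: -595/3 ≈ -198.33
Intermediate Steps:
l(m, w) = 1 + 5*w
u(T, Y) = -2 + Y
x(G, B) = (-4 + G)**2
f(d, A) = 2/A (f(d, A) = (-2 + 4)/A = 2/A)
-199 - H(f(x(l(-2, -5), 3), -3)) = -199 - 2/(-3) = -199 - 2*(-1)/3 = -199 - 1*(-2/3) = -199 + 2/3 = -595/3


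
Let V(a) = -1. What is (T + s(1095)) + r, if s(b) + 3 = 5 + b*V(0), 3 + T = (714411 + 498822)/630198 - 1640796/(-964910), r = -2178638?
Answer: -220909988771284747/101347392030 ≈ -2.1797e+6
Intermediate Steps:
T = 63405659183/101347392030 (T = -3 + ((714411 + 498822)/630198 - 1640796/(-964910)) = -3 + (1213233*(1/630198) - 1640796*(-1/964910)) = -3 + (404411/210066 + 820398/482455) = -3 + 367447835273/101347392030 = 63405659183/101347392030 ≈ 0.62563)
s(b) = 2 - b (s(b) = -3 + (5 + b*(-1)) = -3 + (5 - b) = 2 - b)
(T + s(1095)) + r = (63405659183/101347392030 + (2 - 1*1095)) - 2178638 = (63405659183/101347392030 + (2 - 1095)) - 2178638 = (63405659183/101347392030 - 1093) - 2178638 = -110709293829607/101347392030 - 2178638 = -220909988771284747/101347392030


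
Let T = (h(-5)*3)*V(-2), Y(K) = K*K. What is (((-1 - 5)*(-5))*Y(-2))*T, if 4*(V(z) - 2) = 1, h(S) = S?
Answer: -4050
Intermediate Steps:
V(z) = 9/4 (V(z) = 2 + (¼)*1 = 2 + ¼ = 9/4)
Y(K) = K²
T = -135/4 (T = -5*3*(9/4) = -15*9/4 = -135/4 ≈ -33.750)
(((-1 - 5)*(-5))*Y(-2))*T = (((-1 - 5)*(-5))*(-2)²)*(-135/4) = (-6*(-5)*4)*(-135/4) = (30*4)*(-135/4) = 120*(-135/4) = -4050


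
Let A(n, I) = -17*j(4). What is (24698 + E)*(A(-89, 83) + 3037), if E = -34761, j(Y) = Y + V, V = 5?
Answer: -29021692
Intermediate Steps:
j(Y) = 5 + Y (j(Y) = Y + 5 = 5 + Y)
A(n, I) = -153 (A(n, I) = -17*(5 + 4) = -17*9 = -153)
(24698 + E)*(A(-89, 83) + 3037) = (24698 - 34761)*(-153 + 3037) = -10063*2884 = -29021692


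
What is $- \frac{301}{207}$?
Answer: $- \frac{301}{207} \approx -1.4541$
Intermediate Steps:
$- \frac{301}{207}$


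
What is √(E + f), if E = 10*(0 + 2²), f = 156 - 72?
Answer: 2*√31 ≈ 11.136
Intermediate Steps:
f = 84
E = 40 (E = 10*(0 + 4) = 10*4 = 40)
√(E + f) = √(40 + 84) = √124 = 2*√31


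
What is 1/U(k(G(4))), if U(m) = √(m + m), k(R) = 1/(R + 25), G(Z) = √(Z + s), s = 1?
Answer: √(50 + 2*√5)/2 ≈ 3.6903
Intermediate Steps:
G(Z) = √(1 + Z) (G(Z) = √(Z + 1) = √(1 + Z))
k(R) = 1/(25 + R)
U(m) = √2*√m (U(m) = √(2*m) = √2*√m)
1/U(k(G(4))) = 1/(√2*√(1/(25 + √(1 + 4)))) = 1/(√2*√(1/(25 + √5))) = 1/(√2/√(25 + √5)) = √2*√(25 + √5)/2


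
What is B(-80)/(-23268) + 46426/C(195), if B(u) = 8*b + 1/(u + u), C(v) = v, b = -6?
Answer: 768177443/3226496 ≈ 238.08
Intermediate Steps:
B(u) = -48 + 1/(2*u) (B(u) = 8*(-6) + 1/(u + u) = -48 + 1/(2*u))
B(-80)/(-23268) + 46426/C(195) = (-48 + (½)/(-80))/(-23268) + 46426/195 = (-48 + (½)*(-1/80))*(-1/23268) + 46426*(1/195) = (-48 - 1/160)*(-1/23268) + 46426/195 = -7681/160*(-1/23268) + 46426/195 = 7681/3722880 + 46426/195 = 768177443/3226496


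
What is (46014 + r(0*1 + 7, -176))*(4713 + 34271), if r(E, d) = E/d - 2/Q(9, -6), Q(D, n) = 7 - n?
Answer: 46638857927/26 ≈ 1.7938e+9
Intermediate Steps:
r(E, d) = -2/13 + E/d (r(E, d) = E/d - 2/(7 - 1*(-6)) = E/d - 2/(7 + 6) = E/d - 2/13 = -2/13 + E/d)
(46014 + r(0*1 + 7, -176))*(4713 + 34271) = (46014 + (-2/13 + (0*1 + 7)/(-176)))*(4713 + 34271) = (46014 + (-2/13 + (0 + 7)*(-1/176)))*38984 = (46014 + (-2/13 + 7*(-1/176)))*38984 = (46014 + (-2/13 - 7/176))*38984 = (46014 - 443/2288)*38984 = (105279589/2288)*38984 = 46638857927/26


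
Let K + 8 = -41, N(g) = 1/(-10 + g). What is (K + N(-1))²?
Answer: 291600/121 ≈ 2409.9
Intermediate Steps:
K = -49 (K = -8 - 41 = -49)
(K + N(-1))² = (-49 + 1/(-10 - 1))² = (-49 + 1/(-11))² = (-49 - 1/11)² = (-540/11)² = 291600/121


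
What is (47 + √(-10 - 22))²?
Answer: 2177 + 376*I*√2 ≈ 2177.0 + 531.74*I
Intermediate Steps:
(47 + √(-10 - 22))² = (47 + √(-32))² = (47 + 4*I*√2)²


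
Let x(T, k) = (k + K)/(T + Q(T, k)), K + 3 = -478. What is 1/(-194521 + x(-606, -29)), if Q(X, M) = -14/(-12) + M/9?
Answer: -2189/425804633 ≈ -5.1409e-6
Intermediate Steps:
K = -481 (K = -3 - 478 = -481)
Q(X, M) = 7/6 + M/9 (Q(X, M) = -14*(-1/12) + M*(1/9) = 7/6 + M/9)
x(T, k) = (-481 + k)/(7/6 + T + k/9) (x(T, k) = (k - 481)/(T + (7/6 + k/9)) = (-481 + k)/(7/6 + T + k/9))
1/(-194521 + x(-606, -29)) = 1/(-194521 + 18*(-481 - 29)/(21 + 2*(-29) + 18*(-606))) = 1/(-194521 + 18*(-510)/(21 - 58 - 10908)) = 1/(-194521 + 18*(-510)/(-10945)) = 1/(-194521 + 18*(-1/10945)*(-510)) = 1/(-194521 + 1836/2189) = 1/(-425804633/2189) = -2189/425804633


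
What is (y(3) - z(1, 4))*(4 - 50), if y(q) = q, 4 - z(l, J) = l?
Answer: 0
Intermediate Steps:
z(l, J) = 4 - l
(y(3) - z(1, 4))*(4 - 50) = (3 - (4 - 1*1))*(4 - 50) = (3 - (4 - 1))*(-46) = (3 - 1*3)*(-46) = (3 - 3)*(-46) = 0*(-46) = 0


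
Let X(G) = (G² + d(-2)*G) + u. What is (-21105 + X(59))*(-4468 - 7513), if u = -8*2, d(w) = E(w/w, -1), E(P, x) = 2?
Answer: 209931082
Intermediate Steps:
d(w) = 2
u = -16
X(G) = -16 + G² + 2*G (X(G) = (G² + 2*G) - 16 = -16 + G² + 2*G)
(-21105 + X(59))*(-4468 - 7513) = (-21105 + (-16 + 59² + 2*59))*(-4468 - 7513) = (-21105 + (-16 + 3481 + 118))*(-11981) = (-21105 + 3583)*(-11981) = -17522*(-11981) = 209931082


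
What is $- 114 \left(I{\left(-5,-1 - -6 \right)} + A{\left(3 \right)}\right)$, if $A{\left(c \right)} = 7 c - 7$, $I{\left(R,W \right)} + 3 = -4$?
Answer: $-798$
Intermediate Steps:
$I{\left(R,W \right)} = -7$ ($I{\left(R,W \right)} = -3 - 4 = -7$)
$A{\left(c \right)} = -7 + 7 c$
$- 114 \left(I{\left(-5,-1 - -6 \right)} + A{\left(3 \right)}\right) = - 114 \left(-7 + \left(-7 + 7 \cdot 3\right)\right) = - 114 \left(-7 + \left(-7 + 21\right)\right) = - 114 \left(-7 + 14\right) = \left(-114\right) 7 = -798$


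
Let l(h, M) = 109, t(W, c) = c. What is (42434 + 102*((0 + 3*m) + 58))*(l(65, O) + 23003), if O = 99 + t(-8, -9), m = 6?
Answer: 1159898832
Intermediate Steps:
O = 90 (O = 99 - 9 = 90)
(42434 + 102*((0 + 3*m) + 58))*(l(65, O) + 23003) = (42434 + 102*((0 + 3*6) + 58))*(109 + 23003) = (42434 + 102*((0 + 18) + 58))*23112 = (42434 + 102*(18 + 58))*23112 = (42434 + 102*76)*23112 = (42434 + 7752)*23112 = 50186*23112 = 1159898832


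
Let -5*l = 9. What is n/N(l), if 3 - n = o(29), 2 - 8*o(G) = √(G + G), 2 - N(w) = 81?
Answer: -11/316 - √58/632 ≈ -0.046860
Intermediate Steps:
l = -9/5 (l = -⅕*9 = -9/5 ≈ -1.8000)
N(w) = -79 (N(w) = 2 - 1*81 = 2 - 81 = -79)
o(G) = ¼ - √2*√G/8 (o(G) = ¼ - √(G + G)/8 = ¼ - √2*√G/8)
n = 11/4 + √58/8 (n = 3 - (¼ - √2*√29/8) = 3 - (¼ - √58/8) = 3 + (-¼ + √58/8) = 11/4 + √58/8 ≈ 3.7020)
n/N(l) = (11/4 + √58/8)/(-79) = (11/4 + √58/8)*(-1/79) = -11/316 - √58/632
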